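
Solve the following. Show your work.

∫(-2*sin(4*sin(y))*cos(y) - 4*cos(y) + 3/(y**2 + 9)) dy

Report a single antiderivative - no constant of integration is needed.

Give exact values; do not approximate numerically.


Step 1. Rewrite: now ∫(-2*sin(4*sin(y))*cos(y)) dy + ∫(3/(y**2 + 9)) dy + ∫(-4*cos(y)) dy.
Step 2. Evaluate the standard form: now -4*sin(y) + ∫(-2*sin(4*sin(y))*cos(y)) dy + ∫(3/(y**2 + 9)) dy.
Step 3. Evaluate the standard form: now -4*sin(y) + atan(y/3) + ∫(-2*sin(4*sin(y))*cos(y)) dy.
Step 4. Substitute u = sin(y), turning ∫(-2*sin(4*sin(y))*cos(y)) dy into ∫(-2*sin(4*u)) du: now -4*sin(y) + atan(y/3) + ∫(-2*sin(4*u)) du.
Step 5. Evaluate the standard form: now -4*sin(y) + cos(4*u)/2 + atan(y/3).
Step 6. Substitute back u = sin(y): now -4*sin(y) + cos(4*sin(y))/2 + atan(y/3).
Answer: -4*sin(y) + cos(4*sin(y))/2 + atan(y/3).


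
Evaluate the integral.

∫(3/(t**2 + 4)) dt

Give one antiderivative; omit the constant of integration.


Answer: 3*atan(t/2)/2.


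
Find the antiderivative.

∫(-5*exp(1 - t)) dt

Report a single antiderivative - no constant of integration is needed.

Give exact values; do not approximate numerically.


Answer: 5*exp(1 - t).


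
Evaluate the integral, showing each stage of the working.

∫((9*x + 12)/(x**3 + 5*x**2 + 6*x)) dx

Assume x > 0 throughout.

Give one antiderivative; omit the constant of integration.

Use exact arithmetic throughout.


Step 1. Decompose ∫((9*x + 12)/(x**3 + 5*x**2 + 6*x)) dx by partial fractions, (9*x + 12)/(x**3 + 5*x**2 + 6*x) = -5/(x + 3) + 3/(x + 2) + 2/x: now ∫(2/x) dx + ∫(3/(x + 2)) dx + ∫(-5/(x + 3)) dx.
Step 2. Evaluate the standard form [assuming x > -2]: now 3*log(x + 2) + ∫(2/x) dx + ∫(-5/(x + 3)) dx.
Step 3. Evaluate the standard form [assuming x > -3]: now 3*log(x + 2) - 5*log(x + 3) + ∫(2/x) dx.
Step 4. Evaluate the standard form [assuming x > 0]: now 2*log(x) + 3*log(x + 2) - 5*log(x + 3).
Answer: 2*log(x) + 3*log(x + 2) - 5*log(x + 3).


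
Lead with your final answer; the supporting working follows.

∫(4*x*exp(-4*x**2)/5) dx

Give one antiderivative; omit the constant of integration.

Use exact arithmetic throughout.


The answer is -exp(-4*x**2)/10.
Step 1. Substitute u = x**2, turning ∫(4*x*exp(-4*x**2)/5) dx into ∫(2*exp(-4*u)/5) du: now ∫(2*exp(-4*u)/5) du.
Step 2. Evaluate the standard form: now -exp(-4*u)/10.
Step 3. Substitute back u = x**2: now -exp(-4*x**2)/10.
Answer: -exp(-4*x**2)/10.


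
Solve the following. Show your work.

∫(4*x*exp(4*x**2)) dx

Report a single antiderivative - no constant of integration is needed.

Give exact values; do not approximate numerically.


Step 1. Substitute u = x**2, turning ∫(4*x*exp(4*x**2)) dx into ∫(2*exp(4*u)) du: now ∫(2*exp(4*u)) du.
Step 2. Evaluate the standard form: now exp(4*u)/2.
Step 3. Substitute back u = x**2: now exp(4*x**2)/2.
Answer: exp(4*x**2)/2.


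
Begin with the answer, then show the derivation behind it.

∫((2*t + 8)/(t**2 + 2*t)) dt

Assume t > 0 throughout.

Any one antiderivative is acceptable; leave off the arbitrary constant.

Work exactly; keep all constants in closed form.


The answer is 4*log(t) - 2*log(t + 2).
Step 1. Decompose ∫((2*t + 8)/(t**2 + 2*t)) dt by partial fractions, (2*t + 8)/(t**2 + 2*t) = -2/(t + 2) + 4/t: now ∫(4/t) dt + ∫(-2/(t + 2)) dt.
Step 2. Evaluate the standard form [assuming t > -2]: now -2*log(t + 2) + ∫(4/t) dt.
Step 3. Evaluate the standard form [assuming t > 0]: now 4*log(t) - 2*log(t + 2).
Answer: 4*log(t) - 2*log(t + 2).


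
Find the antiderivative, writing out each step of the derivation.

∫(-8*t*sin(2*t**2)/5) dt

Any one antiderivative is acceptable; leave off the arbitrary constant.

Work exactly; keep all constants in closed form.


Step 1. Substitute u = t**2, turning ∫(-8*t*sin(2*t**2)/5) dt into ∫(-4*sin(2*u)/5) du: now ∫(-4*sin(2*u)/5) du.
Step 2. Evaluate the standard form: now 2*cos(2*u)/5.
Step 3. Substitute back u = t**2: now 2*cos(2*t**2)/5.
Answer: 2*cos(2*t**2)/5.


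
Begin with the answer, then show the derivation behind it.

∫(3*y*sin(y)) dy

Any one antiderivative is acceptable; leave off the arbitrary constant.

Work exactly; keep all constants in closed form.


The answer is -3*y*cos(y) + 3*sin(y).
Step 1. Integrate ∫(3*y*sin(y)) dy by parts with u = y, dv = (3*sin(y)) dy, so v = -3*cos(y): now -3*y*cos(y) + ∫(3*cos(y)) dy.
Step 2. Evaluate the standard form: now -3*y*cos(y) + 3*sin(y).
Answer: -3*y*cos(y) + 3*sin(y).


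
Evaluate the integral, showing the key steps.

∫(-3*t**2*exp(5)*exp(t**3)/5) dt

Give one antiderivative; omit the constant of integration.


Step 1. Substitute u = t**3 + 5, turning ∫(-3*t**2*exp(5)*exp(t**3)/5) dt into ∫(-exp(u)/5) du: now ∫(-exp(u)/5) du.
Step 2. Evaluate the standard form: now -exp(u)/5.
Step 3. Substitute back u = t**3 + 5: now -exp(t**3 + 5)/5.
Answer: -exp(t**3 + 5)/5.


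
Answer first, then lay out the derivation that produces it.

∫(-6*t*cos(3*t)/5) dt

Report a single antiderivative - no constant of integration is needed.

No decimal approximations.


The answer is -2*t*sin(3*t)/5 - 2*cos(3*t)/15.
Step 1. Integrate ∫(-6*t*cos(3*t)/5) dt by parts with u = t, dv = (-6*cos(3*t)/5) dt, so v = -2*sin(3*t)/5: now -2*t*sin(3*t)/5 + ∫(2*sin(3*t)/5) dt.
Step 2. Evaluate the standard form: now -2*t*sin(3*t)/5 - 2*cos(3*t)/15.
Answer: -2*t*sin(3*t)/5 - 2*cos(3*t)/15.


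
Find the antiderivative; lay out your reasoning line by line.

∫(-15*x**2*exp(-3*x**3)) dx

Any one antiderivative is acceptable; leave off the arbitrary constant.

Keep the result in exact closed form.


Step 1. Substitute u = x**3, turning ∫(-15*x**2*exp(-3*x**3)) dx into ∫(-5*exp(-3*u)) du: now ∫(-5*exp(-3*u)) du.
Step 2. Evaluate the standard form: now 5*exp(-3*u)/3.
Step 3. Substitute back u = x**3: now 5*exp(-3*x**3)/3.
Answer: 5*exp(-3*x**3)/3.


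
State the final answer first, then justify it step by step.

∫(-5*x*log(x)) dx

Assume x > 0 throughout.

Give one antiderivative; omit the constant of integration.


The answer is -5*x**2*log(x)/2 + 5*x**2/4.
Step 1. Integrate ∫(-5*x*log(x)) dx by parts with u = log(x), dv = (-5*x) dx, so v = -5*x**2/2 [assuming x > 0]: now -5*x**2*log(x)/2 + ∫(5*x/2) dx.
Step 2. Evaluate the standard form: now -5*x**2*log(x)/2 + 5*x**2/4.
Answer: -5*x**2*log(x)/2 + 5*x**2/4.


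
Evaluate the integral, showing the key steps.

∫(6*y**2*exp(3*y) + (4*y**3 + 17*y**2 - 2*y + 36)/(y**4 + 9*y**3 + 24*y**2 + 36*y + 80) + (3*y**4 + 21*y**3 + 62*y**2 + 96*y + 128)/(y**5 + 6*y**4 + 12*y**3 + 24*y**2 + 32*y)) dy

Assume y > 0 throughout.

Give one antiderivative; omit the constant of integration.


Step 1. Rewrite: now ∫(6*y**2*exp(3*y)) dy + ∫((4*y**3 + 17*y**2 - 2*y + 36)/(y**4 + 9*y**3 + 24*y**2 + 36*y + 80)) dy + ∫((3*y**4 + 21*y**3 + 62*y**2 + 96*y + 128)/(y**5 + 6*y**4 + 12*y**3 + 24*y**2 + 32*y)) dy.
Step 2. Decompose ∫((3*y**4 + 21*y**3 + 62*y**2 + 96*y + 128)/(y**5 + 6*y**4 + 12*y**3 + 24*y**2 + 32*y)) dy by partial fractions, (3*y**4 + 21*y**3 + 62*y**2 + 96*y + 128)/(y**5 + 6*y**4 + 12*y**3 + 24*y**2 + 32*y) = 3/(y**2 + 4) + 1/(y + 4) - 2/(y + 2) + 4/y: now ∫(4/y) dy + ∫(6*y**2*exp(3*y)) dy + ∫((4*y**3 + 17*y**2 - 2*y + 36)/(y**4 + 9*y**3 + 24*y**2 + 36*y + 80)) dy + ∫(-2/(y + 2)) dy + ∫(1/(y + 4)) dy + ∫(3/(y**2 + 4)) dy.
Step 3. Evaluate the standard form [assuming y > -4]: now log(y + 4) + ∫(4/y) dy + ∫(6*y**2*exp(3*y)) dy + ∫((4*y**3 + 17*y**2 - 2*y + 36)/(y**4 + 9*y**3 + 24*y**2 + 36*y + 80)) dy + ∫(-2/(y + 2)) dy + ∫(3/(y**2 + 4)) dy.
Step 4. Evaluate the standard form [assuming y > 0]: now 4*log(y) + log(y + 4) + ∫(6*y**2*exp(3*y)) dy + ∫((4*y**3 + 17*y**2 - 2*y + 36)/(y**4 + 9*y**3 + 24*y**2 + 36*y + 80)) dy + ∫(-2/(y + 2)) dy + ∫(3/(y**2 + 4)) dy.
Step 5. Evaluate the standard form [assuming y > -2]: now 4*log(y) - 2*log(y + 2) + log(y + 4) + ∫(6*y**2*exp(3*y)) dy + ∫((4*y**3 + 17*y**2 - 2*y + 36)/(y**4 + 9*y**3 + 24*y**2 + 36*y + 80)) dy + ∫(3/(y**2 + 4)) dy.
Step 6. Evaluate the standard form: now 4*log(y) - 2*log(y + 2) + log(y + 4) + 3*atan(y/2)/2 + ∫(6*y**2*exp(3*y)) dy + ∫((4*y**3 + 17*y**2 - 2*y + 36)/(y**4 + 9*y**3 + 24*y**2 + 36*y + 80)) dy.
Step 7. Integrate ∫(6*y**2*exp(3*y)) dy by parts with u = y**2, dv = (6*exp(3*y)) dy, so v = 2*exp(3*y): now 2*y**2*exp(3*y) + 4*log(y) - 2*log(y + 2) + log(y + 4) + 3*atan(y/2)/2 + ∫(-4*y*exp(3*y)) dy + ∫((4*y**3 + 17*y**2 - 2*y + 36)/(y**4 + 9*y**3 + 24*y**2 + 36*y + 80)) dy.
Step 8. Integrate ∫(-4*y*exp(3*y)) dy by parts with u = y, dv = (-4*exp(3*y)) dy, so v = -4*exp(3*y)/3: now 2*y**2*exp(3*y) - 4*y*exp(3*y)/3 + 4*log(y) - 2*log(y + 2) + log(y + 4) + 3*atan(y/2)/2 + ∫((4*y**3 + 17*y**2 - 2*y + 36)/(y**4 + 9*y**3 + 24*y**2 + 36*y + 80)) dy + ∫(4*exp(3*y)/3) dy.
Step 9. Evaluate the standard form: now 2*y**2*exp(3*y) - 4*y*exp(3*y)/3 + 4*exp(3*y)/9 + 4*log(y) - 2*log(y + 2) + log(y + 4) + 3*atan(y/2)/2 + ∫((4*y**3 + 17*y**2 - 2*y + 36)/(y**4 + 9*y**3 + 24*y**2 + 36*y + 80)) dy.
Step 10. Decompose ∫((4*y**3 + 17*y**2 - 2*y + 36)/(y**4 + 9*y**3 + 24*y**2 + 36*y + 80)) dy by partial fractions, (4*y**3 + 17*y**2 - 2*y + 36)/(y**4 + 9*y**3 + 24*y**2 + 36*y + 80) = -2/(y**2 + 4) + 1/(y + 5) + 3/(y + 4): now 2*y**2*exp(3*y) - 4*y*exp(3*y)/3 + 4*exp(3*y)/9 + 4*log(y) - 2*log(y + 2) + log(y + 4) + 3*atan(y/2)/2 + ∫(3/(y + 4)) dy + ∫(1/(y + 5)) dy + ∫(-2/(y**2 + 4)) dy.
Step 11. Evaluate the standard form [assuming y > -4]: now 2*y**2*exp(3*y) - 4*y*exp(3*y)/3 + 4*exp(3*y)/9 + 4*log(y) - 2*log(y + 2) + 4*log(y + 4) + 3*atan(y/2)/2 + ∫(1/(y + 5)) dy + ∫(-2/(y**2 + 4)) dy.
Step 12. Evaluate the standard form [assuming y > -5]: now 2*y**2*exp(3*y) - 4*y*exp(3*y)/3 + 4*exp(3*y)/9 + 4*log(y) - 2*log(y + 2) + 4*log(y + 4) + log(y + 5) + 3*atan(y/2)/2 + ∫(-2/(y**2 + 4)) dy.
Step 13. Evaluate the standard form: now 2*y**2*exp(3*y) - 4*y*exp(3*y)/3 + 4*exp(3*y)/9 + 4*log(y) - 2*log(y + 2) + 4*log(y + 4) + log(y + 5) + atan(y/2)/2.
Answer: 2*y**2*exp(3*y) - 4*y*exp(3*y)/3 + 4*exp(3*y)/9 + 4*log(y) - 2*log(y + 2) + 4*log(y + 4) + log(y + 5) + atan(y/2)/2.


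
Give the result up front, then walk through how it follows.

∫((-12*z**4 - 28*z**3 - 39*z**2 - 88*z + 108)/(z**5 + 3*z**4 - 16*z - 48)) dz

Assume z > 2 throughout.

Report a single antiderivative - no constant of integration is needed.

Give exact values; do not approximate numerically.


The answer is -4*log(z - 2) - 5*log(z + 2) - 3*log(z + 3) - 3*atan(z/2)/2.
Step 1. Decompose ∫((-12*z**4 - 28*z**3 - 39*z**2 - 88*z + 108)/(z**5 + 3*z**4 - 16*z - 48)) dz by partial fractions, (-12*z**4 - 28*z**3 - 39*z**2 - 88*z + 108)/(z**5 + 3*z**4 - 16*z - 48) = -3/(z**2 + 4) - 3/(z + 3) - 5/(z + 2) - 4/(z - 2): now ∫(-4/(z - 2)) dz + ∫(-5/(z + 2)) dz + ∫(-3/(z + 3)) dz + ∫(-3/(z**2 + 4)) dz.
Step 2. Evaluate the standard form [assuming z > -3]: now -3*log(z + 3) + ∫(-4/(z - 2)) dz + ∫(-5/(z + 2)) dz + ∫(-3/(z**2 + 4)) dz.
Step 3. Evaluate the standard form [assuming z > -2]: now -5*log(z + 2) - 3*log(z + 3) + ∫(-4/(z - 2)) dz + ∫(-3/(z**2 + 4)) dz.
Step 4. Evaluate the standard form [assuming z > 2]: now -4*log(z - 2) - 5*log(z + 2) - 3*log(z + 3) + ∫(-3/(z**2 + 4)) dz.
Step 5. Evaluate the standard form: now -4*log(z - 2) - 5*log(z + 2) - 3*log(z + 3) - 3*atan(z/2)/2.
Answer: -4*log(z - 2) - 5*log(z + 2) - 3*log(z + 3) - 3*atan(z/2)/2.


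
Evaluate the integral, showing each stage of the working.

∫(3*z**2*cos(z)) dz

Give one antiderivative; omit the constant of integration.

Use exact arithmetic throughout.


Step 1. Integrate ∫(3*z**2*cos(z)) dz by parts with u = z**2, dv = (3*cos(z)) dz, so v = 3*sin(z): now 3*z**2*sin(z) + ∫(-6*z*sin(z)) dz.
Step 2. Integrate ∫(-6*z*sin(z)) dz by parts with u = z, dv = (-6*sin(z)) dz, so v = 6*cos(z): now 3*z**2*sin(z) + 6*z*cos(z) + ∫(-6*cos(z)) dz.
Step 3. Evaluate the standard form: now 3*z**2*sin(z) + 6*z*cos(z) - 6*sin(z).
Answer: 3*z**2*sin(z) + 6*z*cos(z) - 6*sin(z).


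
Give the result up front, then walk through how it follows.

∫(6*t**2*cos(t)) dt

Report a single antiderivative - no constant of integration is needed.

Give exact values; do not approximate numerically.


The answer is 6*t**2*sin(t) + 12*t*cos(t) - 12*sin(t).
Step 1. Integrate ∫(6*t**2*cos(t)) dt by parts with u = t**2, dv = (6*cos(t)) dt, so v = 6*sin(t): now 6*t**2*sin(t) + ∫(-12*t*sin(t)) dt.
Step 2. Integrate ∫(-12*t*sin(t)) dt by parts with u = t, dv = (-12*sin(t)) dt, so v = 12*cos(t): now 6*t**2*sin(t) + 12*t*cos(t) + ∫(-12*cos(t)) dt.
Step 3. Evaluate the standard form: now 6*t**2*sin(t) + 12*t*cos(t) - 12*sin(t).
Answer: 6*t**2*sin(t) + 12*t*cos(t) - 12*sin(t).


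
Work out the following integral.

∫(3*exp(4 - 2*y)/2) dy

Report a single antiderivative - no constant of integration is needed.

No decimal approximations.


Answer: -3*exp(4 - 2*y)/4.


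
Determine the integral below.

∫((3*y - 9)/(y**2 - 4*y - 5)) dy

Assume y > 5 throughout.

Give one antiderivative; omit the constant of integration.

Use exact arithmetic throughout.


Answer: log(y - 5) + 2*log(y + 1).


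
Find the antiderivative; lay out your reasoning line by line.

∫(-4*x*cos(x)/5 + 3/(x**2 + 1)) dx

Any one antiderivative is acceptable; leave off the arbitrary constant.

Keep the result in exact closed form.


Step 1. Rewrite: now ∫(-4*x*cos(x)/5) dx + ∫(3/(x**2 + 1)) dx.
Step 2. Evaluate the standard form: now 3*atan(x) + ∫(-4*x*cos(x)/5) dx.
Step 3. Integrate ∫(-4*x*cos(x)/5) dx by parts with u = x, dv = (-4*cos(x)/5) dx, so v = -4*sin(x)/5: now -4*x*sin(x)/5 + 3*atan(x) + ∫(4*sin(x)/5) dx.
Step 4. Evaluate the standard form: now -4*x*sin(x)/5 - 4*cos(x)/5 + 3*atan(x).
Answer: -4*x*sin(x)/5 - 4*cos(x)/5 + 3*atan(x).


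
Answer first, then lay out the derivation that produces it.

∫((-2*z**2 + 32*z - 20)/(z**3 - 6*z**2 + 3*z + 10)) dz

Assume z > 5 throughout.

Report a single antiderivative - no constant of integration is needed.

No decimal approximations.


The answer is 5*log(z - 5) - 4*log(z - 2) - 3*log(z + 1).
Step 1. Decompose ∫((-2*z**2 + 32*z - 20)/(z**3 - 6*z**2 + 3*z + 10)) dz by partial fractions, (-2*z**2 + 32*z - 20)/(z**3 - 6*z**2 + 3*z + 10) = -3/(z + 1) - 4/(z - 2) + 5/(z - 5): now ∫(5/(z - 5)) dz + ∫(-4/(z - 2)) dz + ∫(-3/(z + 1)) dz.
Step 2. Evaluate the standard form [assuming z > 2]: now -4*log(z - 2) + ∫(5/(z - 5)) dz + ∫(-3/(z + 1)) dz.
Step 3. Evaluate the standard form [assuming z > -1]: now -4*log(z - 2) - 3*log(z + 1) + ∫(5/(z - 5)) dz.
Step 4. Evaluate the standard form [assuming z > 5]: now 5*log(z - 5) - 4*log(z - 2) - 3*log(z + 1).
Answer: 5*log(z - 5) - 4*log(z - 2) - 3*log(z + 1).


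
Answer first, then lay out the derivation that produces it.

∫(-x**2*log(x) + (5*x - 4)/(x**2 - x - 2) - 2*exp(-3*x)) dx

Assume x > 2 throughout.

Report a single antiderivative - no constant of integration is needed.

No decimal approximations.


The answer is -x**3*log(x)/3 + x**3/9 + 2*log(x - 2) + 3*log(x + 1) + 2*exp(-3*x)/3.
Step 1. Rewrite: now ∫(-x**2*log(x)) dx + ∫((5*x - 4)/(x**2 - x - 2)) dx + ∫(-2*exp(-3*x)) dx.
Step 2. Evaluate the standard form: now ∫(-x**2*log(x)) dx + ∫((5*x - 4)/(x**2 - x - 2)) dx + 2*exp(-3*x)/3.
Step 3. Integrate ∫(-x**2*log(x)) dx by parts with u = log(x), dv = (-x**2) dx, so v = -x**3/3 [assuming x > 0]: now -x**3*log(x)/3 + ∫(x**2/3) dx + ∫((5*x - 4)/(x**2 - x - 2)) dx + 2*exp(-3*x)/3.
Step 4. Evaluate the standard form: now -x**3*log(x)/3 + x**3/9 + ∫((5*x - 4)/(x**2 - x - 2)) dx + 2*exp(-3*x)/3.
Step 5. Decompose ∫((5*x - 4)/(x**2 - x - 2)) dx by partial fractions, (5*x - 4)/(x**2 - x - 2) = 3/(x + 1) + 2/(x - 2): now -x**3*log(x)/3 + x**3/9 + ∫(2/(x - 2)) dx + ∫(3/(x + 1)) dx + 2*exp(-3*x)/3.
Step 6. Evaluate the standard form [assuming x > -1]: now -x**3*log(x)/3 + x**3/9 + 3*log(x + 1) + ∫(2/(x - 2)) dx + 2*exp(-3*x)/3.
Step 7. Evaluate the standard form [assuming x > 2]: now -x**3*log(x)/3 + x**3/9 + 2*log(x - 2) + 3*log(x + 1) + 2*exp(-3*x)/3.
Answer: -x**3*log(x)/3 + x**3/9 + 2*log(x - 2) + 3*log(x + 1) + 2*exp(-3*x)/3.


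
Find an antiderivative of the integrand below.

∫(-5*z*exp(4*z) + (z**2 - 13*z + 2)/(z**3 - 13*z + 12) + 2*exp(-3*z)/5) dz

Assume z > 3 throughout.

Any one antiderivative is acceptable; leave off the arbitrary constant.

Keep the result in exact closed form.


Answer: -5*z*exp(4*z)/4 + 5*exp(4*z)/16 - 2*log(z - 3) + log(z - 1) + 2*log(z + 4) - 2*exp(-3*z)/15.


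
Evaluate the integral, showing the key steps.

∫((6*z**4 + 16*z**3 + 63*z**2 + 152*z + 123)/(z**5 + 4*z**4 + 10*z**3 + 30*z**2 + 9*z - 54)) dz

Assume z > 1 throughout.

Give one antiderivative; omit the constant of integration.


Step 1. Decompose ∫((6*z**4 + 16*z**3 + 63*z**2 + 152*z + 123)/(z**5 + 4*z**4 + 10*z**3 + 30*z**2 + 9*z - 54)) dz by partial fractions, (6*z**4 + 16*z**3 + 63*z**2 + 152*z + 123)/(z**5 + 4*z**4 + 10*z**3 + 30*z**2 + 9*z - 54) = -1/(z**2 + 9) + 4/(z + 3) - 1/(z + 2) + 3/(z - 1): now ∫(3/(z - 1)) dz + ∫(-1/(z + 2)) dz + ∫(4/(z + 3)) dz + ∫(-1/(z**2 + 9)) dz.
Step 2. Evaluate the standard form [assuming z > 1]: now 3*log(z - 1) + ∫(-1/(z + 2)) dz + ∫(4/(z + 3)) dz + ∫(-1/(z**2 + 9)) dz.
Step 3. Evaluate the standard form [assuming z > -2]: now 3*log(z - 1) - log(z + 2) + ∫(4/(z + 3)) dz + ∫(-1/(z**2 + 9)) dz.
Step 4. Evaluate the standard form [assuming z > -3]: now 3*log(z - 1) - log(z + 2) + 4*log(z + 3) + ∫(-1/(z**2 + 9)) dz.
Step 5. Evaluate the standard form: now 3*log(z - 1) - log(z + 2) + 4*log(z + 3) - atan(z/3)/3.
Answer: 3*log(z - 1) - log(z + 2) + 4*log(z + 3) - atan(z/3)/3.


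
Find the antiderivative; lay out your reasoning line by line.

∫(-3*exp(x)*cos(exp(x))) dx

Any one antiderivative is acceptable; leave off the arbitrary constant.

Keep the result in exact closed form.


Step 1. Substitute u = exp(x), turning ∫(-3*exp(x)*cos(exp(x))) dx into ∫(-3*cos(u)) du: now ∫(-3*cos(u)) du.
Step 2. Evaluate the standard form: now -3*sin(u).
Step 3. Substitute back u = exp(x): now -3*sin(exp(x)).
Answer: -3*sin(exp(x)).


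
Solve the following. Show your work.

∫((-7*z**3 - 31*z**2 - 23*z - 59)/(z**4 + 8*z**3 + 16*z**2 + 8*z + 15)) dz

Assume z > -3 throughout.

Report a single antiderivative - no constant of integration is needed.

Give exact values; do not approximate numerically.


Step 1. Decompose ∫((-7*z**3 - 31*z**2 - 23*z - 59)/(z**4 + 8*z**3 + 16*z**2 + 8*z + 15)) dz by partial fractions, (-7*z**3 - 31*z**2 - 23*z - 59)/(z**4 + 8*z**3 + 16*z**2 + 8*z + 15) = -2/(z**2 + 1) - 3/(z + 5) - 4/(z + 3): now ∫(-4/(z + 3)) dz + ∫(-3/(z + 5)) dz + ∫(-2/(z**2 + 1)) dz.
Step 2. Evaluate the standard form [assuming z > -5]: now -3*log(z + 5) + ∫(-4/(z + 3)) dz + ∫(-2/(z**2 + 1)) dz.
Step 3. Evaluate the standard form [assuming z > -3]: now -4*log(z + 3) - 3*log(z + 5) + ∫(-2/(z**2 + 1)) dz.
Step 4. Evaluate the standard form: now -4*log(z + 3) - 3*log(z + 5) - 2*atan(z).
Answer: -4*log(z + 3) - 3*log(z + 5) - 2*atan(z).


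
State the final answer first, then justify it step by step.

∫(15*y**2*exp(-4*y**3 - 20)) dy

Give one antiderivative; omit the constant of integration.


The answer is -5*exp(-4*y**3 - 20)/4.
Step 1. Substitute u = y**3 + 5, turning ∫(15*y**2*exp(-4*y**3 - 20)) dy into ∫(5*exp(-4*u)) du: now ∫(5*exp(-4*u)) du.
Step 2. Evaluate the standard form: now -5*exp(-4*u)/4.
Step 3. Substitute back u = y**3 + 5: now -5*exp(-4*y**3 - 20)/4.
Answer: -5*exp(-4*y**3 - 20)/4.


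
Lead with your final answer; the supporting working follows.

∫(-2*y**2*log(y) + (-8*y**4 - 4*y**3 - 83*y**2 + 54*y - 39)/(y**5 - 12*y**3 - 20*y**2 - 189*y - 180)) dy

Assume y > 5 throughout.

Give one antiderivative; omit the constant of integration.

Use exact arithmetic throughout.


The answer is -2*y**3*log(y)/3 + 2*y**3/9 - 4*log(y - 5) + log(y + 1) - 5*log(y + 4) - atan(y/3).
Step 1. Rewrite: now ∫(-2*y**2*log(y)) dy + ∫((-8*y**4 - 4*y**3 - 83*y**2 + 54*y - 39)/(y**5 - 12*y**3 - 20*y**2 - 189*y - 180)) dy.
Step 2. Decompose ∫((-8*y**4 - 4*y**3 - 83*y**2 + 54*y - 39)/(y**5 - 12*y**3 - 20*y**2 - 189*y - 180)) dy by partial fractions, (-8*y**4 - 4*y**3 - 83*y**2 + 54*y - 39)/(y**5 - 12*y**3 - 20*y**2 - 189*y - 180) = -3/(y**2 + 9) - 5/(y + 4) + 1/(y + 1) - 4/(y - 5): now ∫(-2*y**2*log(y)) dy + ∫(-4/(y - 5)) dy + ∫(1/(y + 1)) dy + ∫(-5/(y + 4)) dy + ∫(-3/(y**2 + 9)) dy.
Step 3. Evaluate the standard form [assuming y > -1]: now log(y + 1) + ∫(-2*y**2*log(y)) dy + ∫(-4/(y - 5)) dy + ∫(-5/(y + 4)) dy + ∫(-3/(y**2 + 9)) dy.
Step 4. Evaluate the standard form [assuming y > -4]: now log(y + 1) - 5*log(y + 4) + ∫(-2*y**2*log(y)) dy + ∫(-4/(y - 5)) dy + ∫(-3/(y**2 + 9)) dy.
Step 5. Evaluate the standard form [assuming y > 5]: now -4*log(y - 5) + log(y + 1) - 5*log(y + 4) + ∫(-2*y**2*log(y)) dy + ∫(-3/(y**2 + 9)) dy.
Step 6. Evaluate the standard form: now -4*log(y - 5) + log(y + 1) - 5*log(y + 4) - atan(y/3) + ∫(-2*y**2*log(y)) dy.
Step 7. Integrate ∫(-2*y**2*log(y)) dy by parts with u = log(y), dv = (-2*y**2) dy, so v = -2*y**3/3 [assuming y > 0]: now -2*y**3*log(y)/3 - 4*log(y - 5) + log(y + 1) - 5*log(y + 4) - atan(y/3) + ∫(2*y**2/3) dy.
Step 8. Evaluate the standard form: now -2*y**3*log(y)/3 + 2*y**3/9 - 4*log(y - 5) + log(y + 1) - 5*log(y + 4) - atan(y/3).
Answer: -2*y**3*log(y)/3 + 2*y**3/9 - 4*log(y - 5) + log(y + 1) - 5*log(y + 4) - atan(y/3).


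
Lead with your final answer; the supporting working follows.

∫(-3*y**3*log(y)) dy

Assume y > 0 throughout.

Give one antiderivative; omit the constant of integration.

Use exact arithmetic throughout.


The answer is -3*y**4*log(y)/4 + 3*y**4/16.
Step 1. Integrate ∫(-3*y**3*log(y)) dy by parts with u = log(y), dv = (-3*y**3) dy, so v = -3*y**4/4 [assuming y > 0]: now -3*y**4*log(y)/4 + ∫(3*y**3/4) dy.
Step 2. Evaluate the standard form: now -3*y**4*log(y)/4 + 3*y**4/16.
Answer: -3*y**4*log(y)/4 + 3*y**4/16.


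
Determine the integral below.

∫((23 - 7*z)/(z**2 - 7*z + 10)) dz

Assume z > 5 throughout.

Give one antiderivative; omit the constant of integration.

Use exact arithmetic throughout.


Answer: -4*log(z - 5) - 3*log(z - 2).


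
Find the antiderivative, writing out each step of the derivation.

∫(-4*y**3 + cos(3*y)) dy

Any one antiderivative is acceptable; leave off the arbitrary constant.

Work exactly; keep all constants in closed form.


Step 1. Rewrite: now ∫(-4*y**3) dy + ∫(cos(3*y)) dy.
Step 2. Evaluate the standard form: now -y**4 + ∫(cos(3*y)) dy.
Step 3. Evaluate the standard form: now -y**4 + sin(3*y)/3.
Answer: -y**4 + sin(3*y)/3.


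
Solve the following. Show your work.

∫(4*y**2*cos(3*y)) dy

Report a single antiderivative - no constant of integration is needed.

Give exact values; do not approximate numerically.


Step 1. Integrate ∫(4*y**2*cos(3*y)) dy by parts with u = y**2, dv = (4*cos(3*y)) dy, so v = 4*sin(3*y)/3: now 4*y**2*sin(3*y)/3 + ∫(-8*y*sin(3*y)/3) dy.
Step 2. Integrate ∫(-8*y*sin(3*y)/3) dy by parts with u = y, dv = (-8*sin(3*y)/3) dy, so v = 8*cos(3*y)/9: now 4*y**2*sin(3*y)/3 + 8*y*cos(3*y)/9 + ∫(-8*cos(3*y)/9) dy.
Step 3. Evaluate the standard form: now 4*y**2*sin(3*y)/3 + 8*y*cos(3*y)/9 - 8*sin(3*y)/27.
Answer: 4*y**2*sin(3*y)/3 + 8*y*cos(3*y)/9 - 8*sin(3*y)/27.


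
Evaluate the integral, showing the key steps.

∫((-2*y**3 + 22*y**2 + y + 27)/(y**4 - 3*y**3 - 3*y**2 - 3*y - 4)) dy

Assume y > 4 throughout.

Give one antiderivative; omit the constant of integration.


Step 1. Decompose ∫((-2*y**3 + 22*y**2 + y + 27)/(y**4 - 3*y**3 - 3*y**2 - 3*y - 4)) dy by partial fractions, (-2*y**3 + 22*y**2 + y + 27)/(y**4 - 3*y**3 - 3*y**2 - 3*y - 4) = -1/(y**2 + 1) - 5/(y + 1) + 3/(y - 4): now ∫(3/(y - 4)) dy + ∫(-5/(y + 1)) dy + ∫(-1/(y**2 + 1)) dy.
Step 2. Evaluate the standard form [assuming y > 4]: now 3*log(y - 4) + ∫(-5/(y + 1)) dy + ∫(-1/(y**2 + 1)) dy.
Step 3. Evaluate the standard form [assuming y > -1]: now 3*log(y - 4) - 5*log(y + 1) + ∫(-1/(y**2 + 1)) dy.
Step 4. Evaluate the standard form: now 3*log(y - 4) - 5*log(y + 1) - atan(y).
Answer: 3*log(y - 4) - 5*log(y + 1) - atan(y).


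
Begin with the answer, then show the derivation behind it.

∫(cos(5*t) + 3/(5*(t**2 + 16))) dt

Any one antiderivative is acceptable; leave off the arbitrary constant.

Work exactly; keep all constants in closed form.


The answer is sin(5*t)/5 + 3*atan(t/4)/20.
Step 1. Rewrite: now ∫(3/(5*(t**2 + 16))) dt + ∫(cos(5*t)) dt.
Step 2. Evaluate the standard form: now 3*atan(t/4)/20 + ∫(cos(5*t)) dt.
Step 3. Evaluate the standard form: now sin(5*t)/5 + 3*atan(t/4)/20.
Answer: sin(5*t)/5 + 3*atan(t/4)/20.


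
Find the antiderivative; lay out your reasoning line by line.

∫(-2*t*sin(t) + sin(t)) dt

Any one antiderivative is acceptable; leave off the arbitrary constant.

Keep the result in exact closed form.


Step 1. Rewrite: now ∫(-2*t*sin(t)) dt + ∫(sin(t)) dt.
Step 2. Evaluate the standard form: now -cos(t) + ∫(-2*t*sin(t)) dt.
Step 3. Integrate ∫(-2*t*sin(t)) dt by parts with u = t, dv = (-2*sin(t)) dt, so v = 2*cos(t): now 2*t*cos(t) - cos(t) + ∫(-2*cos(t)) dt.
Step 4. Evaluate the standard form: now 2*t*cos(t) - 2*sin(t) - cos(t).
Answer: 2*t*cos(t) - 2*sin(t) - cos(t).


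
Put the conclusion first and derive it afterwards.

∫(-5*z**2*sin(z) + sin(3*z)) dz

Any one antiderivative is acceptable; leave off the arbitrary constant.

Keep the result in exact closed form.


The answer is 5*z**2*cos(z) - 10*z*sin(z) - 10*cos(z) - cos(3*z)/3.
Step 1. Rewrite: now ∫(-5*z**2*sin(z)) dz + ∫(sin(3*z)) dz.
Step 2. Integrate ∫(-5*z**2*sin(z)) dz by parts with u = z**2, dv = (-5*sin(z)) dz, so v = 5*cos(z): now 5*z**2*cos(z) + ∫(-10*z*cos(z)) dz + ∫(sin(3*z)) dz.
Step 3. Integrate ∫(-10*z*cos(z)) dz by parts with u = z, dv = (-10*cos(z)) dz, so v = -10*sin(z): now 5*z**2*cos(z) - 10*z*sin(z) + ∫(10*sin(z)) dz + ∫(sin(3*z)) dz.
Step 4. Evaluate the standard form: now 5*z**2*cos(z) - 10*z*sin(z) - 10*cos(z) + ∫(sin(3*z)) dz.
Step 5. Evaluate the standard form: now 5*z**2*cos(z) - 10*z*sin(z) - 10*cos(z) - cos(3*z)/3.
Answer: 5*z**2*cos(z) - 10*z*sin(z) - 10*cos(z) - cos(3*z)/3.


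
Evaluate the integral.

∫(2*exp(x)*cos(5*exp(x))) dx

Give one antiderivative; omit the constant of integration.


Answer: 2*sin(5*exp(x))/5.


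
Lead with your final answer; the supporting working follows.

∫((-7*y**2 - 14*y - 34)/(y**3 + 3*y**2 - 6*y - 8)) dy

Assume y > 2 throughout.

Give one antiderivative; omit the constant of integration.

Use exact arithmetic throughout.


The answer is -5*log(y - 2) + 3*log(y + 1) - 5*log(y + 4).
Step 1. Decompose ∫((-7*y**2 - 14*y - 34)/(y**3 + 3*y**2 - 6*y - 8)) dy by partial fractions, (-7*y**2 - 14*y - 34)/(y**3 + 3*y**2 - 6*y - 8) = -5/(y + 4) + 3/(y + 1) - 5/(y - 2): now ∫(-5/(y - 2)) dy + ∫(3/(y + 1)) dy + ∫(-5/(y + 4)) dy.
Step 2. Evaluate the standard form [assuming y > 2]: now -5*log(y - 2) + ∫(3/(y + 1)) dy + ∫(-5/(y + 4)) dy.
Step 3. Evaluate the standard form [assuming y > -4]: now -5*log(y - 2) - 5*log(y + 4) + ∫(3/(y + 1)) dy.
Step 4. Evaluate the standard form [assuming y > -1]: now -5*log(y - 2) + 3*log(y + 1) - 5*log(y + 4).
Answer: -5*log(y - 2) + 3*log(y + 1) - 5*log(y + 4).


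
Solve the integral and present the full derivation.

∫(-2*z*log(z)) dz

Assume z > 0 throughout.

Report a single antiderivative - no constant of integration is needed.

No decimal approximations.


Step 1. Integrate ∫(-2*z*log(z)) dz by parts with u = log(z), dv = (-2*z) dz, so v = -z**2 [assuming z > 0]: now -z**2*log(z) + ∫(z) dz.
Step 2. Evaluate the standard form: now -z**2*log(z) + z**2/2.
Answer: -z**2*log(z) + z**2/2.


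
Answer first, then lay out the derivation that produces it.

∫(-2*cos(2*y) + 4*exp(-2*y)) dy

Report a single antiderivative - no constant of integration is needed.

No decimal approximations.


The answer is -sin(2*y) - 2*exp(-2*y).
Step 1. Rewrite: now ∫(4*exp(-2*y)) dy + ∫(-2*cos(2*y)) dy.
Step 2. Evaluate the standard form: now ∫(-2*cos(2*y)) dy - 2*exp(-2*y).
Step 3. Evaluate the standard form: now -sin(2*y) - 2*exp(-2*y).
Answer: -sin(2*y) - 2*exp(-2*y).


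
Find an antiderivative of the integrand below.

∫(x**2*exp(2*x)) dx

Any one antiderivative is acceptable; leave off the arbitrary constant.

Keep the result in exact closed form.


Answer: x**2*exp(2*x)/2 - x*exp(2*x)/2 + exp(2*x)/4.


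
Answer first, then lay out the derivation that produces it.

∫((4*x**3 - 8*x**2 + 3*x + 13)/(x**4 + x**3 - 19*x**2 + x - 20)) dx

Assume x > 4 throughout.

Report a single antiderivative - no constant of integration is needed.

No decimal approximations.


The answer is log(x - 4) + 3*log(x + 5) - atan(x).
Step 1. Decompose ∫((4*x**3 - 8*x**2 + 3*x + 13)/(x**4 + x**3 - 19*x**2 + x - 20)) dx by partial fractions, (4*x**3 - 8*x**2 + 3*x + 13)/(x**4 + x**3 - 19*x**2 + x - 20) = -1/(x**2 + 1) + 3/(x + 5) + 1/(x - 4): now ∫(1/(x - 4)) dx + ∫(3/(x + 5)) dx + ∫(-1/(x**2 + 1)) dx.
Step 2. Evaluate the standard form [assuming x > -5]: now 3*log(x + 5) + ∫(1/(x - 4)) dx + ∫(-1/(x**2 + 1)) dx.
Step 3. Evaluate the standard form [assuming x > 4]: now log(x - 4) + 3*log(x + 5) + ∫(-1/(x**2 + 1)) dx.
Step 4. Evaluate the standard form: now log(x - 4) + 3*log(x + 5) - atan(x).
Answer: log(x - 4) + 3*log(x + 5) - atan(x).


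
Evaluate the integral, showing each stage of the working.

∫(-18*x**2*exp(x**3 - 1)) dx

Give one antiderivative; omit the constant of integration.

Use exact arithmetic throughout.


Step 1. Substitute u = x**3 - 1, turning ∫(-18*x**2*exp(x**3 - 1)) dx into ∫(-6*exp(u)) du: now ∫(-6*exp(u)) du.
Step 2. Evaluate the standard form: now -6*exp(u).
Step 3. Substitute back u = x**3 - 1: now -6*exp(x**3 - 1).
Answer: -6*exp(x**3 - 1).


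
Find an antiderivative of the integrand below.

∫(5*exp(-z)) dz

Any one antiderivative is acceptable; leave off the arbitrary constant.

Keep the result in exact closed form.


Answer: -5*exp(-z).


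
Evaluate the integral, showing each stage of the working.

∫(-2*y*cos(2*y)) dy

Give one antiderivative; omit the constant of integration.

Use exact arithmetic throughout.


Step 1. Integrate ∫(-2*y*cos(2*y)) dy by parts with u = y, dv = (-2*cos(2*y)) dy, so v = -sin(2*y): now -y*sin(2*y) + ∫(sin(2*y)) dy.
Step 2. Evaluate the standard form: now -y*sin(2*y) - cos(2*y)/2.
Answer: -y*sin(2*y) - cos(2*y)/2.


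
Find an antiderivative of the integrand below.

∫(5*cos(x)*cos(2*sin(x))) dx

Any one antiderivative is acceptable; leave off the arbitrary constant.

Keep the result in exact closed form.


Answer: 5*sin(2*sin(x))/2.


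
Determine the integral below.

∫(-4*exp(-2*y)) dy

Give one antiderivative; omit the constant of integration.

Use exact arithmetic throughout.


Answer: 2*exp(-2*y).


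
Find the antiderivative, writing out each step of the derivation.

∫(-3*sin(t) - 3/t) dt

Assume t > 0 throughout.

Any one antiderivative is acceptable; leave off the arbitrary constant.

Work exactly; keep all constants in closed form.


Step 1. Rewrite: now ∫(-3/t) dt + ∫(-3*sin(t)) dt.
Step 2. Evaluate the standard form [assuming t > 0]: now -3*log(t) + ∫(-3*sin(t)) dt.
Step 3. Evaluate the standard form: now -3*log(t) + 3*cos(t).
Answer: -3*log(t) + 3*cos(t).


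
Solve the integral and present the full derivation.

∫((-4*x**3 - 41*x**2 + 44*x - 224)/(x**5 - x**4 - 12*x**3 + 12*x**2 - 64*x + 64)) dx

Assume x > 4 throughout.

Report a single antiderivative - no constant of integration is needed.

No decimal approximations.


Step 1. Decompose ∫((-4*x**3 - 41*x**2 + 44*x - 224)/(x**5 - x**4 - 12*x**3 + 12*x**2 - 64*x + 64)) dx by partial fractions, (-4*x**3 - 41*x**2 + 44*x - 224)/(x**5 - x**4 - 12*x**3 + 12*x**2 - 64*x + 64) = -3/(x**2 + 4) - 1/(x + 4) + 3/(x - 1) - 2/(x - 4): now ∫(-2/(x - 4)) dx + ∫(3/(x - 1)) dx + ∫(-1/(x + 4)) dx + ∫(-3/(x**2 + 4)) dx.
Step 2. Evaluate the standard form [assuming x > -4]: now -log(x + 4) + ∫(-2/(x - 4)) dx + ∫(3/(x - 1)) dx + ∫(-3/(x**2 + 4)) dx.
Step 3. Evaluate the standard form [assuming x > 1]: now 3*log(x - 1) - log(x + 4) + ∫(-2/(x - 4)) dx + ∫(-3/(x**2 + 4)) dx.
Step 4. Evaluate the standard form [assuming x > 4]: now -2*log(x - 4) + 3*log(x - 1) - log(x + 4) + ∫(-3/(x**2 + 4)) dx.
Step 5. Evaluate the standard form: now -2*log(x - 4) + 3*log(x - 1) - log(x + 4) - 3*atan(x/2)/2.
Answer: -2*log(x - 4) + 3*log(x - 1) - log(x + 4) - 3*atan(x/2)/2.


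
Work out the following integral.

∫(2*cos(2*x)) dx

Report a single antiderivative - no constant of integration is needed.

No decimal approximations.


Answer: sin(2*x).


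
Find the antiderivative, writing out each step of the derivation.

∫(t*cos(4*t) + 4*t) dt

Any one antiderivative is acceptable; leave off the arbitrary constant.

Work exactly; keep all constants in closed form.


Step 1. Rewrite: now ∫(4*t) dt + ∫(t*cos(4*t)) dt.
Step 2. Evaluate the standard form: now 2*t**2 + ∫(t*cos(4*t)) dt.
Step 3. Integrate ∫(t*cos(4*t)) dt by parts with u = t, dv = (cos(4*t)) dt, so v = sin(4*t)/4: now 2*t**2 + t*sin(4*t)/4 + ∫(-sin(4*t)/4) dt.
Step 4. Evaluate the standard form: now 2*t**2 + t*sin(4*t)/4 + cos(4*t)/16.
Answer: 2*t**2 + t*sin(4*t)/4 + cos(4*t)/16.


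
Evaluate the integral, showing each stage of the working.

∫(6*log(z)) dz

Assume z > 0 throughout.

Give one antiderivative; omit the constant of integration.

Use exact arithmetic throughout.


Step 1. Integrate ∫(6*log(z)) dz by parts with u = log(z), dv = (6) dz, so v = 6*z [assuming z > 0]: now 6*z*log(z) + ∫(-6) dz.
Step 2. Evaluate the standard form: now 6*z*log(z) - 6*z.
Answer: 6*z*log(z) - 6*z.


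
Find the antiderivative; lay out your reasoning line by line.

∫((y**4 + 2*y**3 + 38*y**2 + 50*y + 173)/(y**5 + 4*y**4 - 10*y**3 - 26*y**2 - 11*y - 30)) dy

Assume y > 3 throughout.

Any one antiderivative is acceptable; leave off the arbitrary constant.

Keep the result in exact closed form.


Step 1. Decompose ∫((y**4 + 2*y**3 + 38*y**2 + 50*y + 173)/(y**5 + 4*y**4 - 10*y**3 - 26*y**2 - 11*y - 30)) dy by partial fractions, (y**4 + 2*y**3 + 38*y**2 + 50*y + 173)/(y**5 + 4*y**4 - 10*y**3 - 26*y**2 - 11*y - 30) = -4/(y**2 + 1) + 2/(y + 5) - 3/(y + 2) + 2/(y - 3): now ∫(2/(y - 3)) dy + ∫(-3/(y + 2)) dy + ∫(2/(y + 5)) dy + ∫(-4/(y**2 + 1)) dy.
Step 2. Evaluate the standard form [assuming y > -2]: now -3*log(y + 2) + ∫(2/(y - 3)) dy + ∫(2/(y + 5)) dy + ∫(-4/(y**2 + 1)) dy.
Step 3. Evaluate the standard form [assuming y > -5]: now -3*log(y + 2) + 2*log(y + 5) + ∫(2/(y - 3)) dy + ∫(-4/(y**2 + 1)) dy.
Step 4. Evaluate the standard form [assuming y > 3]: now 2*log(y - 3) - 3*log(y + 2) + 2*log(y + 5) + ∫(-4/(y**2 + 1)) dy.
Step 5. Evaluate the standard form: now 2*log(y - 3) - 3*log(y + 2) + 2*log(y + 5) - 4*atan(y).
Answer: 2*log(y - 3) - 3*log(y + 2) + 2*log(y + 5) - 4*atan(y).


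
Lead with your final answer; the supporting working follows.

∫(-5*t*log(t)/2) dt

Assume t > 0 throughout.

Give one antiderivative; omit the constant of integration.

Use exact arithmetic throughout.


The answer is -5*t**2*log(t)/4 + 5*t**2/8.
Step 1. Integrate ∫(-5*t*log(t)/2) dt by parts with u = log(t), dv = (-5*t/2) dt, so v = -5*t**2/4 [assuming t > 0]: now -5*t**2*log(t)/4 + ∫(5*t/4) dt.
Step 2. Evaluate the standard form: now -5*t**2*log(t)/4 + 5*t**2/8.
Answer: -5*t**2*log(t)/4 + 5*t**2/8.


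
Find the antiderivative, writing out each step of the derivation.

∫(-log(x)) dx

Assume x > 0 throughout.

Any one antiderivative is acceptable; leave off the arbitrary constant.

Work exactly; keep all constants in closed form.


Step 1. Integrate ∫(-log(x)) dx by parts with u = log(x), dv = (-1) dx, so v = -x [assuming x > 0]: now -x*log(x) + ∫(1) dx.
Step 2. Evaluate the standard form: now -x*log(x) + x.
Answer: -x*log(x) + x.


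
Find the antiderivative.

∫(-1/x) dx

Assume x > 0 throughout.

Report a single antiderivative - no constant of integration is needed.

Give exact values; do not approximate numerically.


Answer: -log(x).


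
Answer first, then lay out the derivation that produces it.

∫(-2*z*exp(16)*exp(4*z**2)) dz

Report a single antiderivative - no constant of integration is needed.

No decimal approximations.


The answer is -exp(4*z**2 + 16)/4.
Step 1. Substitute u = z**2 + 4, turning ∫(-2*z*exp(16)*exp(4*z**2)) dz into ∫(-exp(4*u)) du: now ∫(-exp(4*u)) du.
Step 2. Evaluate the standard form: now -exp(4*u)/4.
Step 3. Substitute back u = z**2 + 4: now -exp(4*z**2 + 16)/4.
Answer: -exp(4*z**2 + 16)/4.


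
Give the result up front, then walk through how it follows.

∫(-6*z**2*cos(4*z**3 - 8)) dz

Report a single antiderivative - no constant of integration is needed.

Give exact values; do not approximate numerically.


The answer is -sin(4*z**3 - 8)/2.
Step 1. Substitute u = z**3 - 2, turning ∫(-6*z**2*cos(4*z**3 - 8)) dz into ∫(-2*cos(4*u)) du: now ∫(-2*cos(4*u)) du.
Step 2. Evaluate the standard form: now -sin(4*u)/2.
Step 3. Substitute back u = z**3 - 2: now -sin(4*z**3 - 8)/2.
Answer: -sin(4*z**3 - 8)/2.


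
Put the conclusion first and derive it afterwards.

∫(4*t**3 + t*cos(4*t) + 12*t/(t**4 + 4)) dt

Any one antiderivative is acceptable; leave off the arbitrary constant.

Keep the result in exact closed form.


The answer is t**4 + t*sin(4*t)/4 + cos(4*t)/16 + 3*atan(t**2/2).
Step 1. Rewrite: now ∫(4*t**3) dt + ∫(12*t/(t**4 + 4)) dt + ∫(t*cos(4*t)) dt.
Step 2. Evaluate the standard form: now t**4 + ∫(12*t/(t**4 + 4)) dt + ∫(t*cos(4*t)) dt.
Step 3. Integrate ∫(t*cos(4*t)) dt by parts with u = t, dv = (cos(4*t)) dt, so v = sin(4*t)/4: now t**4 + t*sin(4*t)/4 + ∫(12*t/(t**4 + 4)) dt + ∫(-sin(4*t)/4) dt.
Step 4. Evaluate the standard form: now t**4 + t*sin(4*t)/4 + cos(4*t)/16 + ∫(12*t/(t**4 + 4)) dt.
Step 5. Substitute u = t**2, turning ∫(12*t/(t**4 + 4)) dt into ∫(6/(u**2 + 4)) du: now t**4 + t*sin(4*t)/4 + cos(4*t)/16 + ∫(6/(u**2 + 4)) du.
Step 6. Evaluate the standard form: now t**4 + t*sin(4*t)/4 + cos(4*t)/16 + 3*atan(u/2).
Step 7. Substitute back u = t**2: now t**4 + t*sin(4*t)/4 + cos(4*t)/16 + 3*atan(t**2/2).
Answer: t**4 + t*sin(4*t)/4 + cos(4*t)/16 + 3*atan(t**2/2).


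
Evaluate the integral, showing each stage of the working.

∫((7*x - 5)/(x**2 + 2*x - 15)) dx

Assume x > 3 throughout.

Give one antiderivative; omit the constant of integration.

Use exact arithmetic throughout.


Step 1. Decompose ∫((7*x - 5)/(x**2 + 2*x - 15)) dx by partial fractions, (7*x - 5)/(x**2 + 2*x - 15) = 5/(x + 5) + 2/(x - 3): now ∫(2/(x - 3)) dx + ∫(5/(x + 5)) dx.
Step 2. Evaluate the standard form [assuming x > 3]: now 2*log(x - 3) + ∫(5/(x + 5)) dx.
Step 3. Evaluate the standard form [assuming x > -5]: now 2*log(x - 3) + 5*log(x + 5).
Answer: 2*log(x - 3) + 5*log(x + 5).


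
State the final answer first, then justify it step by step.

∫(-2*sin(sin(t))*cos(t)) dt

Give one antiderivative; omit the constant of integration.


The answer is 2*cos(sin(t)).
Step 1. Substitute u = sin(t), turning ∫(-2*sin(sin(t))*cos(t)) dt into ∫(-2*sin(u)) du: now ∫(-2*sin(u)) du.
Step 2. Evaluate the standard form: now 2*cos(u).
Step 3. Substitute back u = sin(t): now 2*cos(sin(t)).
Answer: 2*cos(sin(t)).


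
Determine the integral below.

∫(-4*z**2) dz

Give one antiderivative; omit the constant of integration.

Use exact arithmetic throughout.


Answer: -4*z**3/3.


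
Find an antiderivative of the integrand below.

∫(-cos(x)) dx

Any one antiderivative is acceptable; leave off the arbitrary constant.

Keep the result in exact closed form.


Answer: -sin(x).


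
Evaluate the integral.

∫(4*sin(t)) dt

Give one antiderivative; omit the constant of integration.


Answer: -4*cos(t).


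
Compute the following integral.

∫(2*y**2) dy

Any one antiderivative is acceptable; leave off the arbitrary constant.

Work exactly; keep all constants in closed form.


Answer: 2*y**3/3.


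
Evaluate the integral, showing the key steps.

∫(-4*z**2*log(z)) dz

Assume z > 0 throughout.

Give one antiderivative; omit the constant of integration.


Step 1. Integrate ∫(-4*z**2*log(z)) dz by parts with u = log(z), dv = (-4*z**2) dz, so v = -4*z**3/3 [assuming z > 0]: now -4*z**3*log(z)/3 + ∫(4*z**2/3) dz.
Step 2. Evaluate the standard form: now -4*z**3*log(z)/3 + 4*z**3/9.
Answer: -4*z**3*log(z)/3 + 4*z**3/9.
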